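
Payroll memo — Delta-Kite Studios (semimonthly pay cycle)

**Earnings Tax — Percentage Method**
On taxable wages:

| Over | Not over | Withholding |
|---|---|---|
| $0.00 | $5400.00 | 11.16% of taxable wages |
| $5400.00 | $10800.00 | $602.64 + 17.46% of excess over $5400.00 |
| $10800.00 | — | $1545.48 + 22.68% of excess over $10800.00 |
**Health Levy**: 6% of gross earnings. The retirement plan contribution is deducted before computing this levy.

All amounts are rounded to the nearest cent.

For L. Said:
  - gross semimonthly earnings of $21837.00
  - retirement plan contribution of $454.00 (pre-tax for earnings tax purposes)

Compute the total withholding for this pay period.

Earnings Tax: taxable = $21837.00 − $454.00 = $21383.00
  $1545.48 + 22.68% × ($21383.00 − $10800.00) = $1545.48 + 22.68% × $10583.00 = $3945.70
Health Levy: 6% × $21383.00 = $1282.98
Total: $3945.70 + $1282.98 = $5228.68

$5228.68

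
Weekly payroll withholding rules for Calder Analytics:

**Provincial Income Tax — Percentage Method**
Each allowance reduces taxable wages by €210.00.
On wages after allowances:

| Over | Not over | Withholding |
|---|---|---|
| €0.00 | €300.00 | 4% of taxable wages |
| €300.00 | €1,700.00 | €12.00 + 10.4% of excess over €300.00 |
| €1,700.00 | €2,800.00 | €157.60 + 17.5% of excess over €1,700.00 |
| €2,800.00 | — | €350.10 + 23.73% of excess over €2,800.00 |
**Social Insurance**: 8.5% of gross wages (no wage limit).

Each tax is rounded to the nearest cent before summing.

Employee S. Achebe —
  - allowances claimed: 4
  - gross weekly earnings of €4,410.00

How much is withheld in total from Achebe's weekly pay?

Provincial Income Tax: taxable = €4,410.00 − 4×€210.00 = €3,570.00
  €350.10 + 23.73% × (€3,570.00 − €2,800.00) = €350.10 + 23.73% × €770.00 = €532.82
Social Insurance: 8.5% × €4,410.00 = €374.85
Total: €532.82 + €374.85 = €907.67

€907.67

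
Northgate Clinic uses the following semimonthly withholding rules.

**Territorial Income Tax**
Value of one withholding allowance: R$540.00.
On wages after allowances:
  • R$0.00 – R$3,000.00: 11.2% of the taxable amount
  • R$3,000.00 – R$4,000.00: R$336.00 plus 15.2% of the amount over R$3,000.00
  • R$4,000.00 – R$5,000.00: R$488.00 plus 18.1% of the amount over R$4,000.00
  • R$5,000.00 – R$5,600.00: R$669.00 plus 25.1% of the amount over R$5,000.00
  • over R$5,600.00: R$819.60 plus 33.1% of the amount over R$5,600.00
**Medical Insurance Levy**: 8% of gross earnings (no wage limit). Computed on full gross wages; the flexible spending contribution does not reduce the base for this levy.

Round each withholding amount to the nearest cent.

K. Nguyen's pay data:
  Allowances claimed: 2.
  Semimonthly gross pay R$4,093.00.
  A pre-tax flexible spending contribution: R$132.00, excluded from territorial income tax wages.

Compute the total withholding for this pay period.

R$650.11

Territorial Income Tax: taxable = R$4,093.00 − R$132.00 − 2×R$540.00 = R$2,881.00
  11.2% × R$2,881.00 = R$322.67
Medical Insurance Levy: 8% × R$4,093.00 = R$327.44
Total: R$322.67 + R$327.44 = R$650.11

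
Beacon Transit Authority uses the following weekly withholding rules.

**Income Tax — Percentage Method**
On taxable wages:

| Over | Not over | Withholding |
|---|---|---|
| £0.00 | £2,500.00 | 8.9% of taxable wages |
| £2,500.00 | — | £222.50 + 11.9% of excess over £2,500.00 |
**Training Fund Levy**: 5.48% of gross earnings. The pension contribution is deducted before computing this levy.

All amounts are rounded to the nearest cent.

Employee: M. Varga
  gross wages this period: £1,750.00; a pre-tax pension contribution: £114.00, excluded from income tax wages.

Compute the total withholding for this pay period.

£235.25

Income Tax: taxable = £1,750.00 − £114.00 = £1,636.00
  8.9% × £1,636.00 = £145.60
Training Fund Levy: 5.48% × £1,636.00 = £89.65
Total: £145.60 + £89.65 = £235.25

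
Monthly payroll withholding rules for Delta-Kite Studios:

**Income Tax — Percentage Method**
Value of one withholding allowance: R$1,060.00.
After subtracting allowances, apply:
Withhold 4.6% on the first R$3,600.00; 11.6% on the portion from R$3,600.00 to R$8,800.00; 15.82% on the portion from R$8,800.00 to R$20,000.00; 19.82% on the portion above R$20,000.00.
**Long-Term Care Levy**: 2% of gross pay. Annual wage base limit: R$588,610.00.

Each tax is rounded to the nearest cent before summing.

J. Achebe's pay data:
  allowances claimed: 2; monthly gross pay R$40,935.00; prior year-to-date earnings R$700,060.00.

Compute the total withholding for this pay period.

R$6,269.77

Income Tax: taxable = R$40,935.00 − 2×R$1,060.00 = R$38,815.00
  R$2,540.64 + 19.82% × (R$38,815.00 − R$20,000.00) = R$2,540.64 + 19.82% × R$18,815.00 = R$6,269.77
Long-Term Care Levy: YTD R$700,060.00 ≥ cap R$588,610.00 → R$0.00
Total: R$6,269.77 + R$0.00 = R$6,269.77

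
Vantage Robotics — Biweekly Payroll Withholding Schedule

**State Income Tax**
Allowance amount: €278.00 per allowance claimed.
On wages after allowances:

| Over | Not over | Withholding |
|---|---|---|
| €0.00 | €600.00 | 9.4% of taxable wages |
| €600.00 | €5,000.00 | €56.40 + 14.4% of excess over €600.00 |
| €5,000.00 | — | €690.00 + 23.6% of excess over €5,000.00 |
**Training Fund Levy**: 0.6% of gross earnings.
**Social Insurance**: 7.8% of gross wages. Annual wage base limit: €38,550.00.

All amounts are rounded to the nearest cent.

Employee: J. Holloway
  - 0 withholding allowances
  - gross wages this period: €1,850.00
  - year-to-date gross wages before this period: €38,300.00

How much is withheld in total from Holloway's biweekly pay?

State Income Tax: taxable = €1,850.00
  €56.40 + 14.4% × (€1,850.00 − €600.00) = €56.40 + 14.4% × €1,250.00 = €236.40
Training Fund Levy: 0.6% × €1,850.00 = €11.10
Social Insurance: cap €38,550.00 − YTD €38,300.00 = €250.00 subject; 7.8% × €250.00 = €19.50
Total: €236.40 + €11.10 + €19.50 = €267.00

€267.00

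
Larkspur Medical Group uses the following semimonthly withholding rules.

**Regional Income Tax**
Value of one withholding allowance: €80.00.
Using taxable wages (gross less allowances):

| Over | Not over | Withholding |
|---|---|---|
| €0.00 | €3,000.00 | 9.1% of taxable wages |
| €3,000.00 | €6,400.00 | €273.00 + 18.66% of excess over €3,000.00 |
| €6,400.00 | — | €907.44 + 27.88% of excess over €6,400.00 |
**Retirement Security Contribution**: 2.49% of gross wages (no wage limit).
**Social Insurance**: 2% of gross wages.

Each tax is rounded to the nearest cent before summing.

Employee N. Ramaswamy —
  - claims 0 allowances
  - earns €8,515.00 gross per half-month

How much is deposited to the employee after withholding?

Regional Income Tax: taxable = €8,515.00
  €907.44 + 27.88% × (€8,515.00 − €6,400.00) = €907.44 + 27.88% × €2,115.00 = €1,497.10
Retirement Security Contribution: 2.49% × €8,515.00 = €212.02
Social Insurance: 2% × €8,515.00 = €170.30
Total withheld: €1,497.10 + €212.02 + €170.30 = €1,879.42
Net pay: €8,515.00 − €1,879.42 = €6,635.58

€6,635.58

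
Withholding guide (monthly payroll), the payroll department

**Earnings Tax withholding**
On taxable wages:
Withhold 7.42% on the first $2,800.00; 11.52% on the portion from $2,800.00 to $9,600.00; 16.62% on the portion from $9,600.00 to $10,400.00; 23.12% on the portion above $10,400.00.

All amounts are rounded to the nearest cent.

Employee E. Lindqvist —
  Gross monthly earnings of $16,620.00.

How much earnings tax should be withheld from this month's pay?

$2,562.14

Earnings Tax: taxable = $16,620.00
  $1,124.08 + 23.12% × ($16,620.00 − $10,400.00) = $1,124.08 + 23.12% × $6,220.00 = $2,562.14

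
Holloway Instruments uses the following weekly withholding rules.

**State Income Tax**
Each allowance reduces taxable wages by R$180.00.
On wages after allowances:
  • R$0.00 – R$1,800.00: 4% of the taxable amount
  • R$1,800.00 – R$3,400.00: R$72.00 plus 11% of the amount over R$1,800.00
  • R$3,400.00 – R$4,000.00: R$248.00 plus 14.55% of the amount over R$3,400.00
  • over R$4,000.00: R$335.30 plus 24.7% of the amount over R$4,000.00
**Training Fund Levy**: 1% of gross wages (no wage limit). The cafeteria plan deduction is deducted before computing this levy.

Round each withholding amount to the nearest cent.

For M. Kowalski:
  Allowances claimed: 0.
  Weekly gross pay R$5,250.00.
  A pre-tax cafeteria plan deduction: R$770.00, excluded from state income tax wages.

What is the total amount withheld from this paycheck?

State Income Tax: taxable = R$5,250.00 − R$770.00 = R$4,480.00
  R$335.30 + 24.7% × (R$4,480.00 − R$4,000.00) = R$335.30 + 24.7% × R$480.00 = R$453.86
Training Fund Levy: 1% × R$4,480.00 = R$44.80
Total: R$453.86 + R$44.80 = R$498.66

R$498.66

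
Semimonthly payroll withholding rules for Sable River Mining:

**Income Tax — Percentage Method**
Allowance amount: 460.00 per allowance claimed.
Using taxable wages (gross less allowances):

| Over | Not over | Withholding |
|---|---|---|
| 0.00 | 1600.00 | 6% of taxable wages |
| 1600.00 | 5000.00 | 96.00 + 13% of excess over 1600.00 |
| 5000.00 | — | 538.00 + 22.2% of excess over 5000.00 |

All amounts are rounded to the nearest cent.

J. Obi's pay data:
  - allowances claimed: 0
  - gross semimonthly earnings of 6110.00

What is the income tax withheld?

Income Tax: taxable = 6110.00
  538.00 + 22.2% × (6110.00 − 5000.00) = 538.00 + 22.2% × 1110.00 = 784.42

784.42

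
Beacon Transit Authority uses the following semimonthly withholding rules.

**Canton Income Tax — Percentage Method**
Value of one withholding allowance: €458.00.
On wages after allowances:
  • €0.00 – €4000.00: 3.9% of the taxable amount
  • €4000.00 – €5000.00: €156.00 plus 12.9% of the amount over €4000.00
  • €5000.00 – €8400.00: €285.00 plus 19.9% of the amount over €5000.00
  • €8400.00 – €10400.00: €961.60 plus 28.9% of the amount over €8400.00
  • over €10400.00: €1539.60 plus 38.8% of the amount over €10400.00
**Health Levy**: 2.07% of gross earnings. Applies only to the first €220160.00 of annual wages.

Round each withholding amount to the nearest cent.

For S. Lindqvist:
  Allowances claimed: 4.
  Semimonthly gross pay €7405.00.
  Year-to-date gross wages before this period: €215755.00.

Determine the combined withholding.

€490.21

Canton Income Tax: taxable = €7405.00 − 4×€458.00 = €5573.00
  €285.00 + 19.9% × (€5573.00 − €5000.00) = €285.00 + 19.9% × €573.00 = €399.03
Health Levy: cap €220160.00 − YTD €215755.00 = €4405.00 subject; 2.07% × €4405.00 = €91.18
Total: €399.03 + €91.18 = €490.21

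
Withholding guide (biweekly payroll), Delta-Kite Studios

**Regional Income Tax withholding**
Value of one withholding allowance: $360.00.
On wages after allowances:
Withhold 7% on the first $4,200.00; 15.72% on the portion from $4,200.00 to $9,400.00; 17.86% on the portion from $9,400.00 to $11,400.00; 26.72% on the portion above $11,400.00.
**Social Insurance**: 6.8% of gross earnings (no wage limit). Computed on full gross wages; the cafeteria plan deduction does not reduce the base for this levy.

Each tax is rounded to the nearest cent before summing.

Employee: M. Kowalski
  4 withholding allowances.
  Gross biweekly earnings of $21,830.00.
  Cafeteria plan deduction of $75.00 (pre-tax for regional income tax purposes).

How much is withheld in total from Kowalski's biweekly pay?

$5,335.17

Regional Income Tax: taxable = $21,830.00 − $75.00 − 4×$360.00 = $20,315.00
  $1,468.64 + 26.72% × ($20,315.00 − $11,400.00) = $1,468.64 + 26.72% × $8,915.00 = $3,850.73
Social Insurance: 6.8% × $21,830.00 = $1,484.44
Total: $3,850.73 + $1,484.44 = $5,335.17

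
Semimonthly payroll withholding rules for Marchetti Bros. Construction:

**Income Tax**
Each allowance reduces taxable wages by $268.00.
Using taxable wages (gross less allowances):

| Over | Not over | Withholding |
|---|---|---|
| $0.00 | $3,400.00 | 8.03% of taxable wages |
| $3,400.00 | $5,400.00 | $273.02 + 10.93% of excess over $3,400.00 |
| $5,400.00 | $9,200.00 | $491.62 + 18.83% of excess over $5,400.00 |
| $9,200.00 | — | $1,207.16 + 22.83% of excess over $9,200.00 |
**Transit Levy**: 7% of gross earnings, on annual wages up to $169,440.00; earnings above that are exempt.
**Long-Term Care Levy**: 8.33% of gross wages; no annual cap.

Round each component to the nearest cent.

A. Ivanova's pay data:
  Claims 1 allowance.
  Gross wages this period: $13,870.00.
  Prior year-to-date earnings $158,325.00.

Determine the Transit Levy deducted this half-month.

Transit Levy: cap $169,440.00 − YTD $158,325.00 = $11,115.00 subject; 7% × $11,115.00 = $778.05

$778.05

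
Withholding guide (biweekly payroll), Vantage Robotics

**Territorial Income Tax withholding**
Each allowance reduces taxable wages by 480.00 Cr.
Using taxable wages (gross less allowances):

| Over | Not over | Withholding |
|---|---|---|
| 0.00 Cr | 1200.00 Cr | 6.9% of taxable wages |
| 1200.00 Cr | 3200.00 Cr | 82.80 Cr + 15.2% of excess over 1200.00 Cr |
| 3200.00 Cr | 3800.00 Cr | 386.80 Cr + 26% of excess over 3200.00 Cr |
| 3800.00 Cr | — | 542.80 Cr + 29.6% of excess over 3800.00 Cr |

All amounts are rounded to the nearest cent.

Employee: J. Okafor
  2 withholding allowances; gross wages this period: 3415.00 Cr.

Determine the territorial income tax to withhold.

Territorial Income Tax: taxable = 3415.00 Cr − 2×480.00 Cr = 2455.00 Cr
  82.80 Cr + 15.2% × (2455.00 Cr − 1200.00 Cr) = 82.80 Cr + 15.2% × 1255.00 Cr = 273.56 Cr

273.56 Cr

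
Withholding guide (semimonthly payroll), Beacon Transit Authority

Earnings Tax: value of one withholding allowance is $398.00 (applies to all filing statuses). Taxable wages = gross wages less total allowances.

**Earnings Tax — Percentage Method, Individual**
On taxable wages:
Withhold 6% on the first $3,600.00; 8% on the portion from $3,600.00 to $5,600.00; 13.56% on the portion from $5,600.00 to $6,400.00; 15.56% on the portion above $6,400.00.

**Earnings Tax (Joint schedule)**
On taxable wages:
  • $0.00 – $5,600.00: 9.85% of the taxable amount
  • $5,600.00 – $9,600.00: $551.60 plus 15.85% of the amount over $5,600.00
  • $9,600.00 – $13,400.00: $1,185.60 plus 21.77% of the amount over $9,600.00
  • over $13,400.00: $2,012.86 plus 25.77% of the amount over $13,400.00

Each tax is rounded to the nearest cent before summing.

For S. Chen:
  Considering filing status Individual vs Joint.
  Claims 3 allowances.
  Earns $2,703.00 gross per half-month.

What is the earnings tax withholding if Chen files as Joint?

$148.64

Earnings Tax (Joint): taxable = $2,703.00 − 3×$398.00 = $1,509.00
  9.85% × $1,509.00 = $148.64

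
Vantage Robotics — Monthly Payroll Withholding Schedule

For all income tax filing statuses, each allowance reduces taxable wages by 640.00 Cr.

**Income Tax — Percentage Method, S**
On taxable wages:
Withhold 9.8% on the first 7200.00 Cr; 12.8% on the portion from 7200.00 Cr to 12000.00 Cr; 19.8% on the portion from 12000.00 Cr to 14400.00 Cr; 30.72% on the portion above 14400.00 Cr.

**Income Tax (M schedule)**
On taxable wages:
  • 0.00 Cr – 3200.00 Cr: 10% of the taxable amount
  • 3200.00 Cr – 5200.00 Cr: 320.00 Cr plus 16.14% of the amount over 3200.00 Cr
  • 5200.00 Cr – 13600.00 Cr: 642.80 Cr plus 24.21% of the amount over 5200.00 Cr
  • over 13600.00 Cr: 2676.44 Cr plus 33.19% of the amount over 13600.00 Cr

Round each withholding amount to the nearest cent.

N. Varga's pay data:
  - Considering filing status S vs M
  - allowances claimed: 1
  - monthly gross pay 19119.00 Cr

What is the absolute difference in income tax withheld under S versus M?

Income Tax (S): taxable = 19119.00 Cr − 1×640.00 Cr = 18479.00 Cr
  1795.20 Cr + 30.72% × (18479.00 Cr − 14400.00 Cr) = 1795.20 Cr + 30.72% × 4079.00 Cr = 3048.27 Cr
Income Tax (M): taxable = 19119.00 Cr − 1×640.00 Cr = 18479.00 Cr
  2676.44 Cr + 33.19% × (18479.00 Cr − 13600.00 Cr) = 2676.44 Cr + 33.19% × 4879.00 Cr = 4295.78 Cr
Difference: |3048.27 Cr − 4295.78 Cr| = 1247.51 Cr (higher under M)

1247.51 Cr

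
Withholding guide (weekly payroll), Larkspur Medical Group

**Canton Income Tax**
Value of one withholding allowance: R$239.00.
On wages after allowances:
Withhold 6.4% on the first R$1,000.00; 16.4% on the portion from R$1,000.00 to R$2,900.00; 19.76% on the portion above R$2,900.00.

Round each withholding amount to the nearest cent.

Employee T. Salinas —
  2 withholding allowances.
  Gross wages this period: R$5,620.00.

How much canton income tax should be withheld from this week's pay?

Canton Income Tax: taxable = R$5,620.00 − 2×R$239.00 = R$5,142.00
  R$375.60 + 19.76% × (R$5,142.00 − R$2,900.00) = R$375.60 + 19.76% × R$2,242.00 = R$818.62

R$818.62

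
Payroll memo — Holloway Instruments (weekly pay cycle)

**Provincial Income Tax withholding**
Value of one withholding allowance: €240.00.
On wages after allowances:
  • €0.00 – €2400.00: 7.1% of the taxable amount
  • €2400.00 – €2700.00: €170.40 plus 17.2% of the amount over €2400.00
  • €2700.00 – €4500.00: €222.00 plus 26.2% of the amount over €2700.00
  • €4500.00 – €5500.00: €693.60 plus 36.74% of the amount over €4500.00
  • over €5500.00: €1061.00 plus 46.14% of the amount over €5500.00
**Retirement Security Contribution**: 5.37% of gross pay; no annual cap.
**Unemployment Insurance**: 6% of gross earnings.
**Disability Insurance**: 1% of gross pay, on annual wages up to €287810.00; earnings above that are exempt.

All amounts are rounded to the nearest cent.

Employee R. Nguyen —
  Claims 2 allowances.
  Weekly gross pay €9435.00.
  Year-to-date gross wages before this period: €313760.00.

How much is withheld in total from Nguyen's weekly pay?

Provincial Income Tax: taxable = €9435.00 − 2×€240.00 = €8955.00
  €1061.00 + 46.14% × (€8955.00 − €5500.00) = €1061.00 + 46.14% × €3455.00 = €2655.14
Retirement Security Contribution: 5.37% × €9435.00 = €506.66
Unemployment Insurance: 6% × €9435.00 = €566.10
Disability Insurance: YTD €313760.00 ≥ cap €287810.00 → €0.00
Total: €2655.14 + €506.66 + €566.10 + €0.00 = €3727.90

€3727.90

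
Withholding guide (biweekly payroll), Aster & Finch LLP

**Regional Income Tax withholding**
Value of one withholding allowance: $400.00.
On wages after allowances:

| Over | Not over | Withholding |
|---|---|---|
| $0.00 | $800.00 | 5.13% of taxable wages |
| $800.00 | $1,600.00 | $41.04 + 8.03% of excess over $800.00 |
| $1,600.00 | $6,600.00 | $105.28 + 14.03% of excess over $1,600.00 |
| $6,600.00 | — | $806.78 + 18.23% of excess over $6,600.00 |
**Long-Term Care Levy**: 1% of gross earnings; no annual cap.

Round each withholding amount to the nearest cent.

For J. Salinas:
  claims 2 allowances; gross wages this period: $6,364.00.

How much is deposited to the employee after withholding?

$5,638.93

Regional Income Tax: taxable = $6,364.00 − 2×$400.00 = $5,564.00
  $105.28 + 14.03% × ($5,564.00 − $1,600.00) = $105.28 + 14.03% × $3,964.00 = $661.43
Long-Term Care Levy: 1% × $6,364.00 = $63.64
Total withheld: $661.43 + $63.64 = $725.07
Net pay: $6,364.00 − $725.07 = $5,638.93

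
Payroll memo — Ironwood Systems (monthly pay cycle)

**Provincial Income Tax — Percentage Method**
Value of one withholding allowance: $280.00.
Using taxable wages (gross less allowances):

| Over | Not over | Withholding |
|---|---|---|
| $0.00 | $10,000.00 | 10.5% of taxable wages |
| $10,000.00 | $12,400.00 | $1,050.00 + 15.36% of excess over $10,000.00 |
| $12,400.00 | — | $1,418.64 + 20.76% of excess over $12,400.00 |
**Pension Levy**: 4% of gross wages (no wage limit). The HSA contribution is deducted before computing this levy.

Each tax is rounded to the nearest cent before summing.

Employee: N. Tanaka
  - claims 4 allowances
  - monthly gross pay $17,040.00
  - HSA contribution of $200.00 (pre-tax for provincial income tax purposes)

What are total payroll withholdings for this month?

Provincial Income Tax: taxable = $17,040.00 − $200.00 − 4×$280.00 = $15,720.00
  $1,418.64 + 20.76% × ($15,720.00 − $12,400.00) = $1,418.64 + 20.76% × $3,320.00 = $2,107.87
Pension Levy: 4% × $16,840.00 = $673.60
Total: $2,107.87 + $673.60 = $2,781.47

$2,781.47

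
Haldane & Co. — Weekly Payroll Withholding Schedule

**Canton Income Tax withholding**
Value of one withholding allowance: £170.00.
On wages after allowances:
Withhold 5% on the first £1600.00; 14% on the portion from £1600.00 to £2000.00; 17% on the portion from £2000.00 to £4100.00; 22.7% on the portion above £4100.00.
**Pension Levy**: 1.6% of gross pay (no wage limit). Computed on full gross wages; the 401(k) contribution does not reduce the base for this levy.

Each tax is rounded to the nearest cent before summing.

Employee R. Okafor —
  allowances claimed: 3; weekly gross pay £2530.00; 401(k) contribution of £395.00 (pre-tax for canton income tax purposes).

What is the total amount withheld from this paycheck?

Canton Income Tax: taxable = £2530.00 − £395.00 − 3×£170.00 = £1625.00
  £80.00 + 14% × (£1625.00 − £1600.00) = £80.00 + 14% × £25.00 = £83.50
Pension Levy: 1.6% × £2530.00 = £40.48
Total: £83.50 + £40.48 = £123.98

£123.98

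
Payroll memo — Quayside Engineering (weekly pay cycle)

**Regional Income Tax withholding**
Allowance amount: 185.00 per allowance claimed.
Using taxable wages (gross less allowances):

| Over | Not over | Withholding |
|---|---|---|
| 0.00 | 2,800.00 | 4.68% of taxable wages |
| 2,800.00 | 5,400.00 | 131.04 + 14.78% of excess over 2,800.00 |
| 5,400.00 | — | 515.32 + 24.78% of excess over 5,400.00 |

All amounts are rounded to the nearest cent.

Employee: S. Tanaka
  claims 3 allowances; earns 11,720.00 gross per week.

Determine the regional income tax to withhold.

Regional Income Tax: taxable = 11,720.00 − 3×185.00 = 11,165.00
  515.32 + 24.78% × (11,165.00 − 5,400.00) = 515.32 + 24.78% × 5,765.00 = 1,943.89

1,943.89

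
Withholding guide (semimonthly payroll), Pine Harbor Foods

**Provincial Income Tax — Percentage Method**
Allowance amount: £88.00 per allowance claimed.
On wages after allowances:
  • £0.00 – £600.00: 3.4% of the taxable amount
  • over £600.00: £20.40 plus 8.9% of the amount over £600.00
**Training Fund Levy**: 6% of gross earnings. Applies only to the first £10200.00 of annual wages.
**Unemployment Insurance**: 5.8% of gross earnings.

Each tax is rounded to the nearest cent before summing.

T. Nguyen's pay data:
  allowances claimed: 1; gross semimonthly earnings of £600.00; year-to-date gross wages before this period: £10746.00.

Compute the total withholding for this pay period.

Provincial Income Tax: taxable = £600.00 − 1×£88.00 = £512.00
  3.4% × £512.00 = £17.41
Training Fund Levy: YTD £10746.00 ≥ cap £10200.00 → £0.00
Unemployment Insurance: 5.8% × £600.00 = £34.80
Total: £17.41 + £0.00 + £34.80 = £52.21

£52.21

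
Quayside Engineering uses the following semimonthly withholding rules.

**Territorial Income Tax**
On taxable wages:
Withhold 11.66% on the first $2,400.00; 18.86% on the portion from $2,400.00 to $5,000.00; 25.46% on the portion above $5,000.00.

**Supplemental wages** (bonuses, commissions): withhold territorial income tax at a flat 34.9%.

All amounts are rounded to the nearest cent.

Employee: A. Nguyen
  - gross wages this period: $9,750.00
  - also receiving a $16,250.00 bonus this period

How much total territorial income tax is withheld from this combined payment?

Territorial Income Tax: taxable = $9,750.00
  $770.20 + 25.46% × ($9,750.00 − $5,000.00) = $770.20 + 25.46% × $4,750.00 = $1,979.55
Supplemental (34.9% flat on bonus): 34.9% × $16,250.00 = $5,671.25
Total territorial income tax: $1,979.55 + $5,671.25 = $7,650.80

$7,650.80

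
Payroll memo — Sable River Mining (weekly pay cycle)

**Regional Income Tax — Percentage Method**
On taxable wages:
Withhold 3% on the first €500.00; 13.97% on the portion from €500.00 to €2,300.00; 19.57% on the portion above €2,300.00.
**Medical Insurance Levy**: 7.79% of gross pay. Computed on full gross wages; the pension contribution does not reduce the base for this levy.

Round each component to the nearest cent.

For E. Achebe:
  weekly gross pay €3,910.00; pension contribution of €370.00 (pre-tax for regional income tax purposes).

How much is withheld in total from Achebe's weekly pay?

Regional Income Tax: taxable = €3,910.00 − €370.00 = €3,540.00
  €266.46 + 19.57% × (€3,540.00 − €2,300.00) = €266.46 + 19.57% × €1,240.00 = €509.13
Medical Insurance Levy: 7.79% × €3,910.00 = €304.59
Total: €509.13 + €304.59 = €813.72

€813.72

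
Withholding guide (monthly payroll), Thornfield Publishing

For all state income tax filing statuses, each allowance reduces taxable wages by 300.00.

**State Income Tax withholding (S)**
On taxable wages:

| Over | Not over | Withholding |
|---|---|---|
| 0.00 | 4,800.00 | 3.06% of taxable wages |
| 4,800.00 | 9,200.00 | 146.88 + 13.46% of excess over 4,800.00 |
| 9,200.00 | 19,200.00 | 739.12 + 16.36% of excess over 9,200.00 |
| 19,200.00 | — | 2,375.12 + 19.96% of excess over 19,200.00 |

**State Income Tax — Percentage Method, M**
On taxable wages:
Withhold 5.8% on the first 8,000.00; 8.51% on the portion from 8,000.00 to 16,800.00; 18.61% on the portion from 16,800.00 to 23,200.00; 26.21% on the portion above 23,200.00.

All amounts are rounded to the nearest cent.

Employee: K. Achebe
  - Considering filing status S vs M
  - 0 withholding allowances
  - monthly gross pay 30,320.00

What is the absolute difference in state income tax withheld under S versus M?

324.60

State Income Tax (S): taxable = 30,320.00
  2,375.12 + 19.96% × (30,320.00 − 19,200.00) = 2,375.12 + 19.96% × 11,120.00 = 4,594.67
State Income Tax (M): taxable = 30,320.00
  2,403.92 + 26.21% × (30,320.00 − 23,200.00) = 2,403.92 + 26.21% × 7,120.00 = 4,270.07
Difference: |4,594.67 − 4,270.07| = 324.60 (higher under S)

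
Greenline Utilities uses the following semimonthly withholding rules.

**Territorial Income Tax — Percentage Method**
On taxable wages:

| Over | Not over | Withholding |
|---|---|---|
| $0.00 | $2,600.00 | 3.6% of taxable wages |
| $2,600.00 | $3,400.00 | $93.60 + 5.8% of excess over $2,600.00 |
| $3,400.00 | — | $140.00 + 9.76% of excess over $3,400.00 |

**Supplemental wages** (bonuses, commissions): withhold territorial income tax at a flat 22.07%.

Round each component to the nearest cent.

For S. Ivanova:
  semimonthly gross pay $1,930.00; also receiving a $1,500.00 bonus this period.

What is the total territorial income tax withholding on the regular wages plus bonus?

Territorial Income Tax: taxable = $1,930.00
  3.6% × $1,930.00 = $69.48
Supplemental (22.07% flat on bonus): 22.07% × $1,500.00 = $331.05
Total territorial income tax: $69.48 + $331.05 = $400.53

$400.53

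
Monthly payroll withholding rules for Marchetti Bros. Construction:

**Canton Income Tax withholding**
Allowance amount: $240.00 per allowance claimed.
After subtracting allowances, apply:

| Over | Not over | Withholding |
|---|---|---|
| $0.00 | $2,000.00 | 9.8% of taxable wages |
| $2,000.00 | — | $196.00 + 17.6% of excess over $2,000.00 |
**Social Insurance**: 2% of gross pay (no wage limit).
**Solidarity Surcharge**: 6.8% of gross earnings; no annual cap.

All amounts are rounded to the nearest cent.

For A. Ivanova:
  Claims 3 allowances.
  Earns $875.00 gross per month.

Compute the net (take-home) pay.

$782.81

Canton Income Tax: taxable = $875.00 − 3×$240.00 = $155.00
  9.8% × $155.00 = $15.19
Social Insurance: 2% × $875.00 = $17.50
Solidarity Surcharge: 6.8% × $875.00 = $59.50
Total withheld: $15.19 + $17.50 + $59.50 = $92.19
Net pay: $875.00 − $92.19 = $782.81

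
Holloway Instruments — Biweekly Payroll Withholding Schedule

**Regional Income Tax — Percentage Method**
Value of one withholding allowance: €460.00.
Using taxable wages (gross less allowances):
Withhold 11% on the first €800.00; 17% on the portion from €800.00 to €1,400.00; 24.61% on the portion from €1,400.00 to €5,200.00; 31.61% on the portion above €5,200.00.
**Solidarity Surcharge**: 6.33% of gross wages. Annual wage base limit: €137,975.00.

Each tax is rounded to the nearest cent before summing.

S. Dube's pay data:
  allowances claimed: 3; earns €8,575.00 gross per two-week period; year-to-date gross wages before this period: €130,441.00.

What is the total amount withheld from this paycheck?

Regional Income Tax: taxable = €8,575.00 − 3×€460.00 = €7,195.00
  €1,125.18 + 31.61% × (€7,195.00 − €5,200.00) = €1,125.18 + 31.61% × €1,995.00 = €1,755.80
Solidarity Surcharge: cap €137,975.00 − YTD €130,441.00 = €7,534.00 subject; 6.33% × €7,534.00 = €476.90
Total: €1,755.80 + €476.90 = €2,232.70

€2,232.70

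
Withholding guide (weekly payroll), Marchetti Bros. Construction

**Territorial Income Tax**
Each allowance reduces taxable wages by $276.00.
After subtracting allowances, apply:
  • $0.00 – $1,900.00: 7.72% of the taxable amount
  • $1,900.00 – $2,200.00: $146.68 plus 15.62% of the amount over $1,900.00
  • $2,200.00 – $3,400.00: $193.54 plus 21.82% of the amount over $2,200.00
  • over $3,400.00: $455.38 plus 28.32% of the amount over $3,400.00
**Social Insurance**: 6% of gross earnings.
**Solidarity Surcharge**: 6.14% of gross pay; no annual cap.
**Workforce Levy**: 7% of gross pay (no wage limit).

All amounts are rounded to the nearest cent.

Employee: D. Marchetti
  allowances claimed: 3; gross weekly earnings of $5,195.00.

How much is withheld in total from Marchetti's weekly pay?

$1,723.55

Territorial Income Tax: taxable = $5,195.00 − 3×$276.00 = $4,367.00
  $455.38 + 28.32% × ($4,367.00 − $3,400.00) = $455.38 + 28.32% × $967.00 = $729.23
Social Insurance: 6% × $5,195.00 = $311.70
Solidarity Surcharge: 6.14% × $5,195.00 = $318.97
Workforce Levy: 7% × $5,195.00 = $363.65
Total: $729.23 + $311.70 + $318.97 + $363.65 = $1,723.55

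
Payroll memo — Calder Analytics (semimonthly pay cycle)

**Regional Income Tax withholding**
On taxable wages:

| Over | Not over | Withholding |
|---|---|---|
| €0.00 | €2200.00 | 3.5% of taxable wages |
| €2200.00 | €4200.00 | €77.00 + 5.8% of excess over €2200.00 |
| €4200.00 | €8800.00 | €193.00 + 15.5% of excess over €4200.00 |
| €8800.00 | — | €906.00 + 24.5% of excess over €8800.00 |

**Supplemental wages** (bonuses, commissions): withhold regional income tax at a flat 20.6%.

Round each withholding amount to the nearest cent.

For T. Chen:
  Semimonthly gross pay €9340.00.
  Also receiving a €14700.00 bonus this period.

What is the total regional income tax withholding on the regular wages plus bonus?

Regional Income Tax: taxable = €9340.00
  €906.00 + 24.5% × (€9340.00 − €8800.00) = €906.00 + 24.5% × €540.00 = €1038.30
Supplemental (20.6% flat on bonus): 20.6% × €14700.00 = €3028.20
Total regional income tax: €1038.30 + €3028.20 = €4066.50

€4066.50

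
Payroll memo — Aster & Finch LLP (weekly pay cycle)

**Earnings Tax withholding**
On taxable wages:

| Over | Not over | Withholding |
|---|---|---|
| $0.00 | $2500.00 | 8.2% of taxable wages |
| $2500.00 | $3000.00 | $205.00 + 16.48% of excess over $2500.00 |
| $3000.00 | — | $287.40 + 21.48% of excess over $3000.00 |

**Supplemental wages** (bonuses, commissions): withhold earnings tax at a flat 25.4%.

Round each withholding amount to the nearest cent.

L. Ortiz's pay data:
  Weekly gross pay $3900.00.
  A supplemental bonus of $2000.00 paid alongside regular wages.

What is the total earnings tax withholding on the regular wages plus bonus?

$988.72

Earnings Tax: taxable = $3900.00
  $287.40 + 21.48% × ($3900.00 − $3000.00) = $287.40 + 21.48% × $900.00 = $480.72
Supplemental (25.4% flat on bonus): 25.4% × $2000.00 = $508.00
Total earnings tax: $480.72 + $508.00 = $988.72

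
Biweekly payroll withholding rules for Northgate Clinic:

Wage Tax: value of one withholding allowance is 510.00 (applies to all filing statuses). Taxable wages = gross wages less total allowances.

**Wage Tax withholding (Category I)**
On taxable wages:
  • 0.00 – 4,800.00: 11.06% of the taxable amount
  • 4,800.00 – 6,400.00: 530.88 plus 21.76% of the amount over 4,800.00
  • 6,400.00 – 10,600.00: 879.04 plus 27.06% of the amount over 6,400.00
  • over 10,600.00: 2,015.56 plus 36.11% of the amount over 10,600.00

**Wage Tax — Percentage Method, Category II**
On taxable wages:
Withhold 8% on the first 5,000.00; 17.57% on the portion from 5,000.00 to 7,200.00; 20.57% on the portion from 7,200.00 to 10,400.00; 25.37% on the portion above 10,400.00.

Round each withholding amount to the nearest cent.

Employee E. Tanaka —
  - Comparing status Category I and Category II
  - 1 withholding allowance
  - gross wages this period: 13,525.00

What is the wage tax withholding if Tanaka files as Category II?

2,108.21

Wage Tax (Category II): taxable = 13,525.00 − 1×510.00 = 13,015.00
  1,444.78 + 25.37% × (13,015.00 − 10,400.00) = 1,444.78 + 25.37% × 2,615.00 = 2,108.21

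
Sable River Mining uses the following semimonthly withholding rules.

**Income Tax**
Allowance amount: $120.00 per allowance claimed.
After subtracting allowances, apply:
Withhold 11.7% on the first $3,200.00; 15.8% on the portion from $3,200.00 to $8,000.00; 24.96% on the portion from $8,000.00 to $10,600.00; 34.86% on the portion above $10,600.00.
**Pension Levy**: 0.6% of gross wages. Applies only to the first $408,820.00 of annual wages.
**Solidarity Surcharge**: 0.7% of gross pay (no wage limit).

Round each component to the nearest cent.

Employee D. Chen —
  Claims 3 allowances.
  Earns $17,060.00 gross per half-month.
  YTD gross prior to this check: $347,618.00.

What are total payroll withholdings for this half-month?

$4,130.00

Income Tax: taxable = $17,060.00 − 3×$120.00 = $16,700.00
  $1,781.76 + 34.86% × ($16,700.00 − $10,600.00) = $1,781.76 + 34.86% × $6,100.00 = $3,908.22
Pension Levy: 0.6% × $17,060.00 = $102.36
Solidarity Surcharge: 0.7% × $17,060.00 = $119.42
Total: $3,908.22 + $102.36 + $119.42 = $4,130.00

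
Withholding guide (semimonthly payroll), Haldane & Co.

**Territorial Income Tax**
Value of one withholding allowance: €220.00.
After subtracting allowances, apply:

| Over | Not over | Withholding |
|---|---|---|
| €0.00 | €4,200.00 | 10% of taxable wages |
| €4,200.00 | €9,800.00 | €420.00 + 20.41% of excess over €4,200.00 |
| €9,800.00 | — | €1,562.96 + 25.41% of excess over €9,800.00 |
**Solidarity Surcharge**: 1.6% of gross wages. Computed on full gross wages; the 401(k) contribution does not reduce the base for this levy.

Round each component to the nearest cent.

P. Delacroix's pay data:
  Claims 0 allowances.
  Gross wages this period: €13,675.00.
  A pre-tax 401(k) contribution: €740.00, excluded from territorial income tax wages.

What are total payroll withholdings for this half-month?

Territorial Income Tax: taxable = €13,675.00 − €740.00 = €12,935.00
  €1,562.96 + 25.41% × (€12,935.00 − €9,800.00) = €1,562.96 + 25.41% × €3,135.00 = €2,359.56
Solidarity Surcharge: 1.6% × €13,675.00 = €218.80
Total: €2,359.56 + €218.80 = €2,578.36

€2,578.36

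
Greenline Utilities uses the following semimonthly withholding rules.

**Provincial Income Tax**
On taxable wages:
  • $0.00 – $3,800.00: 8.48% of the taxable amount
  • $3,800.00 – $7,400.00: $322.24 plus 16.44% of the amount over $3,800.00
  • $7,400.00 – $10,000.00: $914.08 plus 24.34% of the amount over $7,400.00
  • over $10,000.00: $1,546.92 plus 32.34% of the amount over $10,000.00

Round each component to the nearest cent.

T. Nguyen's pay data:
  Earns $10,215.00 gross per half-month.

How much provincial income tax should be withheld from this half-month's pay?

Provincial Income Tax: taxable = $10,215.00
  $1,546.92 + 32.34% × ($10,215.00 − $10,000.00) = $1,546.92 + 32.34% × $215.00 = $1,616.45

$1,616.45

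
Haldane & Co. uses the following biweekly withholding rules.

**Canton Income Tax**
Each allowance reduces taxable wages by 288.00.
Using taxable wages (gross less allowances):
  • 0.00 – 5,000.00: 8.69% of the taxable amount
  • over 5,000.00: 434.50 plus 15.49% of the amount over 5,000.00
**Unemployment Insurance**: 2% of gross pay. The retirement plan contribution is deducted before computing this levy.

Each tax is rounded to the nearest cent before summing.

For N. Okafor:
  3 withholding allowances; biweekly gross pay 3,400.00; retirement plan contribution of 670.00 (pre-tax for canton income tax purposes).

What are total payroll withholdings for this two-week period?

216.76

Canton Income Tax: taxable = 3,400.00 − 670.00 − 3×288.00 = 1,866.00
  8.69% × 1,866.00 = 162.16
Unemployment Insurance: 2% × 2,730.00 = 54.60
Total: 162.16 + 54.60 = 216.76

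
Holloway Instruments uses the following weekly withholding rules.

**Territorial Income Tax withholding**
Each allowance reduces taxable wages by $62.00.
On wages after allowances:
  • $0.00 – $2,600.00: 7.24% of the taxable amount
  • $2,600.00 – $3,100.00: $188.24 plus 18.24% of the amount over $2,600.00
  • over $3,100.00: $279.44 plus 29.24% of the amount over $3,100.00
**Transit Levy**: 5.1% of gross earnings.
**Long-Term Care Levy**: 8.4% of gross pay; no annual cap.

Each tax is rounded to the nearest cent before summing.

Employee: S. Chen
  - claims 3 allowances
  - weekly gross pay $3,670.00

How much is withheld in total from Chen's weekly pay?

$887.17

Territorial Income Tax: taxable = $3,670.00 − 3×$62.00 = $3,484.00
  $279.44 + 29.24% × ($3,484.00 − $3,100.00) = $279.44 + 29.24% × $384.00 = $391.72
Transit Levy: 5.1% × $3,670.00 = $187.17
Long-Term Care Levy: 8.4% × $3,670.00 = $308.28
Total: $391.72 + $187.17 + $308.28 = $887.17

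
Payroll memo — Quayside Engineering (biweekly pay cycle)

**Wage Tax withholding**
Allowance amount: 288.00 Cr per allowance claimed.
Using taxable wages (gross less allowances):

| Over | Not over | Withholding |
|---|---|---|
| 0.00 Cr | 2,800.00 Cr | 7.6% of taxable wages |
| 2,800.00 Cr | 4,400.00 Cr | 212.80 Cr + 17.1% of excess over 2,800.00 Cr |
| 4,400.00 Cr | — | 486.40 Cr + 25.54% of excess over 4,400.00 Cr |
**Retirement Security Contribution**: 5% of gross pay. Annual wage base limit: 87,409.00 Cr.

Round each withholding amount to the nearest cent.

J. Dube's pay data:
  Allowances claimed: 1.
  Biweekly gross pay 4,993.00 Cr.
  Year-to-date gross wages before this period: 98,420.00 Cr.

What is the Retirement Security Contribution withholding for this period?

0.00 Cr

Retirement Security Contribution: YTD 98,420.00 Cr ≥ cap 87,409.00 Cr → 0.00 Cr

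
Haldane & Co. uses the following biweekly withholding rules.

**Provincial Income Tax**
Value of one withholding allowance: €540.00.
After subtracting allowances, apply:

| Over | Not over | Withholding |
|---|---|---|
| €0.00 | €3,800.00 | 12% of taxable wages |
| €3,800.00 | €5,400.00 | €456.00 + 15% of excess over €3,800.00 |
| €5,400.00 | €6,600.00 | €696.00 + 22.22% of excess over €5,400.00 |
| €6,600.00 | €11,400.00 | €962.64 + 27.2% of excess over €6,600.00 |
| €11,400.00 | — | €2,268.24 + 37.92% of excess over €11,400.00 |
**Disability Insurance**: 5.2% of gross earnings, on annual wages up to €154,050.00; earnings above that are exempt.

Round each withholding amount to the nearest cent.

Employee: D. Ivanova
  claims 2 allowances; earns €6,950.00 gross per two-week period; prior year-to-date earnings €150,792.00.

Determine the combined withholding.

Provincial Income Tax: taxable = €6,950.00 − 2×€540.00 = €5,870.00
  €696.00 + 22.22% × (€5,870.00 − €5,400.00) = €696.00 + 22.22% × €470.00 = €800.43
Disability Insurance: cap €154,050.00 − YTD €150,792.00 = €3,258.00 subject; 5.2% × €3,258.00 = €169.42
Total: €800.43 + €169.42 = €969.85

€969.85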